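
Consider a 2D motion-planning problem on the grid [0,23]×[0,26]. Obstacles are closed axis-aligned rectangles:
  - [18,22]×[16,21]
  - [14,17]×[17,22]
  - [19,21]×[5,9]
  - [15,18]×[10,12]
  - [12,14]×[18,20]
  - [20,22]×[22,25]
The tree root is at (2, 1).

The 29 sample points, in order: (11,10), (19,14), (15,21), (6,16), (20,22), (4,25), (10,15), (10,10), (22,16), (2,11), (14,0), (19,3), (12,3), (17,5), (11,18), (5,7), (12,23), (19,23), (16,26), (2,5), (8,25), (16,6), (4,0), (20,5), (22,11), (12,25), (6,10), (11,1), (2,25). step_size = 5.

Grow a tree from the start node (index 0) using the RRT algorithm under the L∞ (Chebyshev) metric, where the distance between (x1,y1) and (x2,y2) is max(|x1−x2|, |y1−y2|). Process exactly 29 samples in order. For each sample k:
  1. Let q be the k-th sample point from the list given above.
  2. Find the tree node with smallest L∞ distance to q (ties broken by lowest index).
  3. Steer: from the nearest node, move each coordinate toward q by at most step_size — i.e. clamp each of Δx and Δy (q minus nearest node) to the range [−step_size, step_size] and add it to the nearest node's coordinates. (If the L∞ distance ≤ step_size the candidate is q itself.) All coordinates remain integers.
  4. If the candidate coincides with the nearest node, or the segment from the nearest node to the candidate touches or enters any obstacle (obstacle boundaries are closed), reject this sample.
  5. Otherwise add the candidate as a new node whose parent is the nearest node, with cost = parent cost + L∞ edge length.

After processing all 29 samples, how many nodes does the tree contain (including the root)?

1. q=(11,10) nearest=0 d=9 new=(7,6) → add node 1 parent=0 cost=5
2. q=(19,14) nearest=1 d=12 new=(12,11) → add node 2 parent=1 cost=10
3. q=(15,21) nearest=2 d=10 new=(15,16) → add node 3 parent=2 cost=15
4. q=(6,16) nearest=2 d=6 new=(7,16) → add node 4 parent=2 cost=15
5. q=(20,22) nearest=3 d=6 new=(20,21) → blocked by [18,22]×[16,21], reject
6. q=(4,25) nearest=4 d=9 new=(4,21) → add node 5 parent=4 cost=20
7. q=(10,15) nearest=4 d=3 new=(10,15) → add node 6 parent=4 cost=18
8. q=(10,10) nearest=2 d=2 new=(10,10) → add node 7 parent=2 cost=12
9. q=(22,16) nearest=3 d=7 new=(20,16) → blocked by [18,22]×[16,21], reject
10. q=(2,11) nearest=1 d=5 new=(2,11) → add node 8 parent=1 cost=10
11. q=(14,0) nearest=1 d=7 new=(12,1) → add node 9 parent=1 cost=10
12. q=(19,3) nearest=9 d=7 new=(17,3) → add node 10 parent=9 cost=15
13. q=(12,3) nearest=9 d=2 new=(12,3) → add node 11 parent=9 cost=12
14. q=(17,5) nearest=10 d=2 new=(17,5) → add node 12 parent=10 cost=17
15. q=(11,18) nearest=6 d=3 new=(11,18) → add node 13 parent=6 cost=21
16. q=(5,7) nearest=1 d=2 new=(5,7) → add node 14 parent=1 cost=7
17. q=(12,23) nearest=13 d=5 new=(12,23) → add node 15 parent=13 cost=26
18. q=(19,23) nearest=3 d=7 new=(19,21) → blocked by [18,22]×[16,21], reject
19. q=(16,26) nearest=15 d=4 new=(16,26) → add node 16 parent=15 cost=30
20. q=(2,5) nearest=14 d=3 new=(2,5) → add node 17 parent=14 cost=10
21. q=(8,25) nearest=5 d=4 new=(8,25) → add node 18 parent=5 cost=24
22. q=(16,6) nearest=12 d=1 new=(16,6) → add node 19 parent=12 cost=18
23. q=(4,0) nearest=0 d=2 new=(4,0) → add node 20 parent=0 cost=2
24. q=(20,5) nearest=10 d=3 new=(20,5) → blocked by [19,21]×[5,9], reject
25. q=(22,11) nearest=12 d=6 new=(22,10) → blocked by [19,21]×[5,9], reject
26. q=(12,25) nearest=15 d=2 new=(12,25) → add node 21 parent=15 cost=28
27. q=(6,10) nearest=14 d=3 new=(6,10) → add node 22 parent=14 cost=10
28. q=(11,1) nearest=9 d=1 new=(11,1) → add node 23 parent=9 cost=11
29. q=(2,25) nearest=5 d=4 new=(2,25) → add node 24 parent=5 cost=24

Node count: 25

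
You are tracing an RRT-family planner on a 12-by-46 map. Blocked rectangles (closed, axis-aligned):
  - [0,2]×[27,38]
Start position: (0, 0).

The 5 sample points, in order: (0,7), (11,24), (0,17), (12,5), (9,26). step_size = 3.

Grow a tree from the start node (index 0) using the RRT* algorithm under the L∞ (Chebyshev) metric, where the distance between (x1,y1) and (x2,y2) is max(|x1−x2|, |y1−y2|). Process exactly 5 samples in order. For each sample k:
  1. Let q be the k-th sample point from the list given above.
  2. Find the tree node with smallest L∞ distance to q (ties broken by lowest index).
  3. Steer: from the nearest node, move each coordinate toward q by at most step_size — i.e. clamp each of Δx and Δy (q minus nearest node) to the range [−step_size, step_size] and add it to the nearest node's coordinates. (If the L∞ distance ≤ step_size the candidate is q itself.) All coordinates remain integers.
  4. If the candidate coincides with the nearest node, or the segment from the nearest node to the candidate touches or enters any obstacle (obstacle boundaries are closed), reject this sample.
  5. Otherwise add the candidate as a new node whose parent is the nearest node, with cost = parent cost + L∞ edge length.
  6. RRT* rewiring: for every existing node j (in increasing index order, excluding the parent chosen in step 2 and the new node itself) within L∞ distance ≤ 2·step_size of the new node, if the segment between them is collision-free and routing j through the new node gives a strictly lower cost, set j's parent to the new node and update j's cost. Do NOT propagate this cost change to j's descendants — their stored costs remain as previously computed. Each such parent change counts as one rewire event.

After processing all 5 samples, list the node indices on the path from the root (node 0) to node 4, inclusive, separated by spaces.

Path: 0 1 2 4

1. q=(0,7) nearest=0 d=7 new=(0,3) → add node 1 parent=0 cost=3
2. q=(11,24) nearest=1 d=21 new=(3,6) → add node 2 parent=1 cost=6
3. q=(0,17) nearest=2 d=11 new=(0,9) → add node 3 parent=2 cost=9
4. q=(12,5) nearest=2 d=9 new=(6,5) → add node 4 parent=2 cost=9
5. q=(9,26) nearest=3 d=17 new=(3,12) → add node 5 parent=3 cost=12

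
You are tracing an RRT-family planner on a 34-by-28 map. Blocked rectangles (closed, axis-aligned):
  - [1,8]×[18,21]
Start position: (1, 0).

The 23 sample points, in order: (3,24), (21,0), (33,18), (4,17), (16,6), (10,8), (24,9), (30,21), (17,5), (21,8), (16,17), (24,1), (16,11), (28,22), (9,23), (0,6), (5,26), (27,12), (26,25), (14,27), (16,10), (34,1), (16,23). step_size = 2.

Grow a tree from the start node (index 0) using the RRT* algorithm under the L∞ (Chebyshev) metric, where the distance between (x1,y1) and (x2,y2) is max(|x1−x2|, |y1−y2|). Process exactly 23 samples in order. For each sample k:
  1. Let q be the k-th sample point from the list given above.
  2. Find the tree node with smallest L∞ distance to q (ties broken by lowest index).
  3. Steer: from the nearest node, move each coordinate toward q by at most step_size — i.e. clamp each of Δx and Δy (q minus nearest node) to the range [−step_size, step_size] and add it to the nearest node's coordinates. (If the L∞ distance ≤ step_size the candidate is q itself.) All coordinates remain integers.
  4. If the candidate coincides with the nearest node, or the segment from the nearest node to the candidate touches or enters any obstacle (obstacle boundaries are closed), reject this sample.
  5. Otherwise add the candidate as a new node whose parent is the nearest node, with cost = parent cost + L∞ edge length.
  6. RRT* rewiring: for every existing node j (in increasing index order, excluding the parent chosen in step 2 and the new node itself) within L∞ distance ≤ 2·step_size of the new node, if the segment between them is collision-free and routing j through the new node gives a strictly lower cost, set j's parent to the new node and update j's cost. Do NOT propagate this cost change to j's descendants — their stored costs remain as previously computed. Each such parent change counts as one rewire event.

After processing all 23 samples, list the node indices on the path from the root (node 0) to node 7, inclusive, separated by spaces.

Path: 0 1 2 3 5 6 7

1. q=(3,24) nearest=0 d=24 new=(3,2) → add node 1 parent=0 cost=2
2. q=(21,0) nearest=1 d=18 new=(5,0) → add node 2 parent=1 cost=4
3. q=(33,18) nearest=2 d=28 new=(7,2) → add node 3 parent=2 cost=6
4. q=(4,17) nearest=1 d=15 new=(4,4) → add node 4 parent=1 cost=4
5. q=(16,6) nearest=3 d=9 new=(9,4) → add node 5 parent=3 cost=8
6. q=(10,8) nearest=5 d=4 new=(10,6) → add node 6 parent=5 cost=10
7. q=(24,9) nearest=6 d=14 new=(12,8) → add node 7 parent=6 cost=12
8. q=(30,21) nearest=7 d=18 new=(14,10) → add node 8 parent=7 cost=14
9. q=(17,5) nearest=7 d=5 new=(14,6) → add node 9 parent=7 cost=14
10. q=(21,8) nearest=8 d=7 new=(16,8) → add node 10 parent=8 cost=16
11. q=(16,17) nearest=8 d=7 new=(16,12) → add node 11 parent=8 cost=16
12. q=(24,1) nearest=10 d=8 new=(18,6) → add node 12 parent=10 cost=18
13. q=(16,11) nearest=11 d=1 new=(16,11) → add node 13 parent=11 cost=17
14. q=(28,22) nearest=11 d=12 new=(18,14) → add node 14 parent=11 cost=18
15. q=(9,23) nearest=14 d=9 new=(16,16) → add node 15 parent=14 cost=20
16. q=(0,6) nearest=1 d=4 new=(1,4) → add node 16 parent=1 cost=4
17. q=(5,26) nearest=15 d=11 new=(14,18) → add node 17 parent=15 cost=22
18. q=(27,12) nearest=12 d=9 new=(20,8) → add node 18 parent=12 cost=20
19. q=(26,25) nearest=15 d=10 new=(18,18) → add node 19 parent=15 cost=22
20. q=(14,27) nearest=17 d=9 new=(14,20) → add node 20 parent=17 cost=24
21. q=(16,10) nearest=13 d=1 new=(16,10) → add node 21 parent=13 cost=18
22. q=(34,1) nearest=18 d=14 new=(22,6) → add node 22 parent=18 cost=22
23. q=(16,23) nearest=20 d=3 new=(16,22) → add node 23 parent=20 cost=26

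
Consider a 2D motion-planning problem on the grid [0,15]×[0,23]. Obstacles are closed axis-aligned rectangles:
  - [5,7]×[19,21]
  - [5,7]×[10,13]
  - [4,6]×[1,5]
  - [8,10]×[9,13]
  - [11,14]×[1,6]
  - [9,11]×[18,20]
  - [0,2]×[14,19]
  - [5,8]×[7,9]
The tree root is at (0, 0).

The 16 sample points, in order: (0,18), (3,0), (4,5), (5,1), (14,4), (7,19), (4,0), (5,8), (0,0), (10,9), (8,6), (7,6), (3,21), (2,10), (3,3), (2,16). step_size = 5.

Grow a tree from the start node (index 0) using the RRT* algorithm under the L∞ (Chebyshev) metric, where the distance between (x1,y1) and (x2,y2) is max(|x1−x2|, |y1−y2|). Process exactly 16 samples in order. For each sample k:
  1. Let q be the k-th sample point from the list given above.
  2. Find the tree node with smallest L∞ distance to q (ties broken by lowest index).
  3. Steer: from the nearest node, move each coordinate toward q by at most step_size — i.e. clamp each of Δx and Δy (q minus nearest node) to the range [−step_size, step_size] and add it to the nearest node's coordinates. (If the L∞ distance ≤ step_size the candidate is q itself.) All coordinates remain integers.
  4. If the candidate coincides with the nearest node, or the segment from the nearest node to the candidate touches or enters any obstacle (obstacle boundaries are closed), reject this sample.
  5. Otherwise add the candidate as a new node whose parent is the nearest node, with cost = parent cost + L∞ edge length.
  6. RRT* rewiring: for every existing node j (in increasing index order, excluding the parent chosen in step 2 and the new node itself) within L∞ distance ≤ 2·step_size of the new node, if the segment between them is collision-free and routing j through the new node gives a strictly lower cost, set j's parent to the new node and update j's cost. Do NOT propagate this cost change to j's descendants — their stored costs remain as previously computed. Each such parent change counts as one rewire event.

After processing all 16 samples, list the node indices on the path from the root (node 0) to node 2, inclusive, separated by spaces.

1. q=(0,18) nearest=0 d=18 new=(0,5) → add node 1 parent=0 cost=5
2. q=(3,0) nearest=0 d=3 new=(3,0) → add node 2 parent=0 cost=3
3. q=(4,5) nearest=1 d=4 new=(4,5) → blocked by [4,6]×[1,5], reject
4. q=(5,1) nearest=2 d=2 new=(5,1) → blocked by [4,6]×[1,5], reject
5. q=(14,4) nearest=2 d=11 new=(8,4) → blocked by [4,6]×[1,5], reject
6. q=(7,19) nearest=1 d=14 new=(5,10) → blocked by [5,7]×[10,13], reject
7. q=(4,0) nearest=2 d=1 new=(4,0) → add node 3 parent=2 cost=4
8. q=(5,8) nearest=1 d=5 new=(5,8) → blocked by [5,8]×[7,9], reject
9. q=(0,0) nearest=0 d=0 → coincident, reject
10. q=(10,9) nearest=2 d=9 new=(8,5) → blocked by [4,6]×[1,5], reject
11. q=(8,6) nearest=2 d=6 new=(8,5) → blocked by [4,6]×[1,5], reject
12. q=(7,6) nearest=2 d=6 new=(7,5) → blocked by [4,6]×[1,5], reject
13. q=(3,21) nearest=1 d=16 new=(3,10) → add node 4 parent=1 cost=10
14. q=(2,10) nearest=4 d=1 new=(2,10) → add node 5 parent=4 cost=11
15. q=(3,3) nearest=0 d=3 new=(3,3) → add node 6 parent=0 cost=3; rewire 5→6 (10<11)
16. q=(2,16) nearest=4 d=6 new=(2,15) → blocked by [0,2]×[14,19], reject

Path: 0 2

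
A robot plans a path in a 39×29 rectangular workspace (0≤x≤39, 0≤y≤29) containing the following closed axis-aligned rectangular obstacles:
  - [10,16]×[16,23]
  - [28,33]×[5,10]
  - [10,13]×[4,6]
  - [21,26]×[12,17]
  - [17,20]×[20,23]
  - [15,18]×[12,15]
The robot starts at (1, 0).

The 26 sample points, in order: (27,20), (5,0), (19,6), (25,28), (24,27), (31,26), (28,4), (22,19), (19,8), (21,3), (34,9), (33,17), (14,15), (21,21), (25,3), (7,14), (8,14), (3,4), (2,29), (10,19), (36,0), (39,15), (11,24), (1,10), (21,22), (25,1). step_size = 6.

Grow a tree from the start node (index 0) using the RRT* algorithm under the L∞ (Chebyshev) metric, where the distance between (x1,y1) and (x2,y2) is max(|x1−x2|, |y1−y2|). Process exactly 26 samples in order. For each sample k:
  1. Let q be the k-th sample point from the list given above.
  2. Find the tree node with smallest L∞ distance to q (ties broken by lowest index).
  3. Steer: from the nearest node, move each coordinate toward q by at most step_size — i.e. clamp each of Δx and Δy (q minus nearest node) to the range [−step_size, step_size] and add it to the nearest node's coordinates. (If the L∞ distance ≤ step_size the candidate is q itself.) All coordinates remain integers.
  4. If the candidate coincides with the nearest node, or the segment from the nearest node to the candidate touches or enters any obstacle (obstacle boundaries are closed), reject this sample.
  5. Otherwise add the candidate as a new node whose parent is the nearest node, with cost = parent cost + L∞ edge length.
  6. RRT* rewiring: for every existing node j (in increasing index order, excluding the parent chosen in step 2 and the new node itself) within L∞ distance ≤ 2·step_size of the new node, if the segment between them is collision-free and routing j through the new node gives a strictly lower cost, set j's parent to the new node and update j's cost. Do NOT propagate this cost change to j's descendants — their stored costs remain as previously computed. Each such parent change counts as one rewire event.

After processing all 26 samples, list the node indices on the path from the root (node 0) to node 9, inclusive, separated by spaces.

1. q=(27,20) nearest=0 d=26 new=(7,6) → add node 1 parent=0 cost=6
2. q=(5,0) nearest=0 d=4 new=(5,0) → add node 2 parent=0 cost=4
3. q=(19,6) nearest=1 d=12 new=(13,6) → blocked by [10,13]×[4,6], reject
4. q=(25,28) nearest=1 d=22 new=(13,12) → add node 3 parent=1 cost=12
5. q=(24,27) nearest=3 d=15 new=(19,18) → blocked by [15,18]×[12,15], reject
6. q=(31,26) nearest=3 d=18 new=(19,18) → blocked by [15,18]×[12,15], reject
7. q=(28,4) nearest=3 d=15 new=(19,6) → add node 4 parent=3 cost=18
8. q=(22,19) nearest=3 d=9 new=(19,18) → blocked by [15,18]×[12,15], reject
9. q=(19,8) nearest=4 d=2 new=(19,8) → add node 5 parent=4 cost=20
10. q=(21,3) nearest=4 d=3 new=(21,3) → add node 6 parent=4 cost=21
11. q=(34,9) nearest=6 d=13 new=(27,9) → add node 7 parent=6 cost=27
12. q=(33,17) nearest=7 d=8 new=(33,15) → blocked by [28,33]×[5,10], reject
13. q=(14,15) nearest=3 d=3 new=(14,15) → add node 8 parent=3 cost=15
14. q=(21,21) nearest=8 d=7 new=(20,21) → blocked by [10,16]×[16,23], reject
15. q=(25,3) nearest=6 d=4 new=(25,3) → add node 9 parent=6 cost=25
16. q=(7,14) nearest=3 d=6 new=(7,14) → add node 10 parent=3 cost=18
17. q=(8,14) nearest=10 d=1 new=(8,14) → add node 11 parent=10 cost=19
18. q=(3,4) nearest=0 d=4 new=(3,4) → add node 12 parent=0 cost=4; rewire 10→12 (14<18); rewire 11→12 (14<19)
19. q=(2,29) nearest=8 d=14 new=(8,21) → blocked by [10,16]×[16,23], reject
20. q=(10,19) nearest=8 d=4 new=(10,19) → blocked by [10,16]×[16,23], reject
21. q=(36,0) nearest=7 d=9 new=(33,3) → blocked by [28,33]×[5,10], reject
22. q=(39,15) nearest=7 d=12 new=(33,15) → blocked by [28,33]×[5,10], reject
23. q=(11,24) nearest=8 d=9 new=(11,21) → blocked by [10,16]×[16,23], reject
24. q=(1,10) nearest=1 d=6 new=(1,10) → add node 13 parent=1 cost=12
25. q=(21,22) nearest=8 d=7 new=(20,21) → blocked by [10,16]×[16,23], reject
26. q=(25,1) nearest=9 d=2 new=(25,1) → add node 14 parent=9 cost=27

Path: 0 1 3 4 6 9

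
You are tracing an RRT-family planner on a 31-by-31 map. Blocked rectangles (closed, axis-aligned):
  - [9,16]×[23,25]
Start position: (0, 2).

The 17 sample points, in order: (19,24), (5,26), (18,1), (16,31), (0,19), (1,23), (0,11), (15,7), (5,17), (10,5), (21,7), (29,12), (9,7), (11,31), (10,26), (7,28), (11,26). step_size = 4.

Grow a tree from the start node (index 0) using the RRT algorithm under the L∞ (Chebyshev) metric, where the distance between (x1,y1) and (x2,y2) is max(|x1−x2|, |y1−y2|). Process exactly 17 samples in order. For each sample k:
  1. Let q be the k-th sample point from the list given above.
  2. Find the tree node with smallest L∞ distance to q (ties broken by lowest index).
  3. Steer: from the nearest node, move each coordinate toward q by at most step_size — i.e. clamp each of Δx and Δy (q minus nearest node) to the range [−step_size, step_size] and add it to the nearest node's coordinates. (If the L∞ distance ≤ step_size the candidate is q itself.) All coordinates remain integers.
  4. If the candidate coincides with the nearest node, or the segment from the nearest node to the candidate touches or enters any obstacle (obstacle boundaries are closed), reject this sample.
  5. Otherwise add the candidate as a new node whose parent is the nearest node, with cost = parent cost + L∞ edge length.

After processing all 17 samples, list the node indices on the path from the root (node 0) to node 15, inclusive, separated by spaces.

1. q=(19,24) nearest=0 d=22 new=(4,6) → add node 1 parent=0 cost=4
2. q=(5,26) nearest=1 d=20 new=(5,10) → add node 2 parent=1 cost=8
3. q=(18,1) nearest=2 d=13 new=(9,6) → add node 3 parent=2 cost=12
4. q=(16,31) nearest=2 d=21 new=(9,14) → add node 4 parent=2 cost=12
5. q=(0,19) nearest=2 d=9 new=(1,14) → add node 5 parent=2 cost=12
6. q=(1,23) nearest=4 d=9 new=(5,18) → add node 6 parent=4 cost=16
7. q=(0,11) nearest=5 d=3 new=(0,11) → add node 7 parent=5 cost=15
8. q=(15,7) nearest=3 d=6 new=(13,7) → add node 8 parent=3 cost=16
9. q=(5,17) nearest=6 d=1 new=(5,17) → add node 9 parent=6 cost=17
10. q=(10,5) nearest=3 d=1 new=(10,5) → add node 10 parent=3 cost=13
11. q=(21,7) nearest=8 d=8 new=(17,7) → add node 11 parent=8 cost=20
12. q=(29,12) nearest=11 d=12 new=(21,11) → add node 12 parent=11 cost=24
13. q=(9,7) nearest=3 d=1 new=(9,7) → add node 13 parent=3 cost=13
14. q=(11,31) nearest=6 d=13 new=(9,22) → add node 14 parent=6 cost=20
15. q=(10,26) nearest=14 d=4 new=(10,26) → blocked by [9,16]×[23,25], reject
16. q=(7,28) nearest=14 d=6 new=(7,26) → add node 15 parent=14 cost=24
17. q=(11,26) nearest=14 d=4 new=(11,26) → blocked by [9,16]×[23,25], reject

Path: 0 1 2 4 6 14 15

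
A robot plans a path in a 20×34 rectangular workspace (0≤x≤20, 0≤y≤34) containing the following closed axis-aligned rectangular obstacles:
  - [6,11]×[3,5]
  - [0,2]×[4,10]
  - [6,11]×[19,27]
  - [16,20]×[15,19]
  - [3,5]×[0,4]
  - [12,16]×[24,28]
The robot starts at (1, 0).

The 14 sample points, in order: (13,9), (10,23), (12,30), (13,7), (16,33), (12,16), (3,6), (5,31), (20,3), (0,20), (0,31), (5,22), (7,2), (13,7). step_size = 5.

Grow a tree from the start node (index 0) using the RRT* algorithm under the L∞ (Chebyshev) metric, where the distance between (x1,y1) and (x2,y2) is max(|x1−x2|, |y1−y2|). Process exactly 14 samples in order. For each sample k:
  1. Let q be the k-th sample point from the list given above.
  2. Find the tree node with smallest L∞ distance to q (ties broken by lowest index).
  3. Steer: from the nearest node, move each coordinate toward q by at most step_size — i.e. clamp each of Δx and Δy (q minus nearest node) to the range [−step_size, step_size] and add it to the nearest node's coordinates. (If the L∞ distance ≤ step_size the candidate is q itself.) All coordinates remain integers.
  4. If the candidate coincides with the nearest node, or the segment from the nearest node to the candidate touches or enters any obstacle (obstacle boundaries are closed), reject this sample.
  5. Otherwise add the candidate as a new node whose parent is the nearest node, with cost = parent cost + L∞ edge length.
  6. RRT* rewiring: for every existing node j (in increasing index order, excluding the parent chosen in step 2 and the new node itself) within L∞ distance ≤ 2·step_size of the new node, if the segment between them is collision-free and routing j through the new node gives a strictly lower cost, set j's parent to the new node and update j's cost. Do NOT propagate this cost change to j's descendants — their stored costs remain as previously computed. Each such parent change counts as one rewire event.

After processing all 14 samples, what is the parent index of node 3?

1. q=(13,9) nearest=0 d=12 new=(6,5) → blocked by [6,11]×[3,5], reject
2. q=(10,23) nearest=0 d=23 new=(6,5) → blocked by [6,11]×[3,5], reject
3. q=(12,30) nearest=0 d=30 new=(6,5) → blocked by [6,11]×[3,5], reject
4. q=(13,7) nearest=0 d=12 new=(6,5) → blocked by [6,11]×[3,5], reject
5. q=(16,33) nearest=0 d=33 new=(6,5) → blocked by [6,11]×[3,5], reject
6. q=(12,16) nearest=0 d=16 new=(6,5) → blocked by [6,11]×[3,5], reject
7. q=(3,6) nearest=0 d=6 new=(3,5) → add node 1 parent=0 cost=5
8. q=(5,31) nearest=1 d=26 new=(5,10) → add node 2 parent=1 cost=10
9. q=(20,3) nearest=2 d=15 new=(10,5) → blocked by [6,11]×[3,5], reject
10. q=(0,20) nearest=2 d=10 new=(0,15) → add node 3 parent=2 cost=15
11. q=(0,31) nearest=3 d=16 new=(0,20) → add node 4 parent=3 cost=20
12. q=(5,22) nearest=4 d=5 new=(5,22) → add node 5 parent=4 cost=25
13. q=(7,2) nearest=1 d=4 new=(7,2) → blocked by [3,5]×[0,4], reject
14. q=(13,7) nearest=2 d=8 new=(10,7) → add node 6 parent=2 cost=15

Parent of node 3: 2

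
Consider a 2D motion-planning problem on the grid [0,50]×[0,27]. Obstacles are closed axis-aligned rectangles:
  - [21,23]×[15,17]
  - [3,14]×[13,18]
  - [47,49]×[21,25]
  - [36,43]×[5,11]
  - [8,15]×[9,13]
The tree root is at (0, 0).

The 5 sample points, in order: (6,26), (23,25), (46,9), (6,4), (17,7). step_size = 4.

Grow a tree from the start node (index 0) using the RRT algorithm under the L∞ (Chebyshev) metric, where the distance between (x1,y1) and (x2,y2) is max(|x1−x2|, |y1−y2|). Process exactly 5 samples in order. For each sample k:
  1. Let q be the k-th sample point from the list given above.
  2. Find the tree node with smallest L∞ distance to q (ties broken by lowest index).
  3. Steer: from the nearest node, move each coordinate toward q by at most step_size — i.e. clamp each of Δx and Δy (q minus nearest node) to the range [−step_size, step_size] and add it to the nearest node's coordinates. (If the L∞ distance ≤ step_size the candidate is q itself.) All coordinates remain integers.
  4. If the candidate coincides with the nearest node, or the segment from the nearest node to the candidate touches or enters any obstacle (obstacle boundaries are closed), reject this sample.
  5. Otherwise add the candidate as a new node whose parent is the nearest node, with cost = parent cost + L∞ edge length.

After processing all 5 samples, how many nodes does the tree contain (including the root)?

1. q=(6,26) nearest=0 d=26 new=(4,4) → add node 1 parent=0 cost=4
2. q=(23,25) nearest=1 d=21 new=(8,8) → add node 2 parent=1 cost=8
3. q=(46,9) nearest=2 d=38 new=(12,9) → blocked by [8,15]×[9,13], reject
4. q=(6,4) nearest=1 d=2 new=(6,4) → add node 3 parent=1 cost=6
5. q=(17,7) nearest=2 d=9 new=(12,7) → add node 4 parent=2 cost=12

Node count: 5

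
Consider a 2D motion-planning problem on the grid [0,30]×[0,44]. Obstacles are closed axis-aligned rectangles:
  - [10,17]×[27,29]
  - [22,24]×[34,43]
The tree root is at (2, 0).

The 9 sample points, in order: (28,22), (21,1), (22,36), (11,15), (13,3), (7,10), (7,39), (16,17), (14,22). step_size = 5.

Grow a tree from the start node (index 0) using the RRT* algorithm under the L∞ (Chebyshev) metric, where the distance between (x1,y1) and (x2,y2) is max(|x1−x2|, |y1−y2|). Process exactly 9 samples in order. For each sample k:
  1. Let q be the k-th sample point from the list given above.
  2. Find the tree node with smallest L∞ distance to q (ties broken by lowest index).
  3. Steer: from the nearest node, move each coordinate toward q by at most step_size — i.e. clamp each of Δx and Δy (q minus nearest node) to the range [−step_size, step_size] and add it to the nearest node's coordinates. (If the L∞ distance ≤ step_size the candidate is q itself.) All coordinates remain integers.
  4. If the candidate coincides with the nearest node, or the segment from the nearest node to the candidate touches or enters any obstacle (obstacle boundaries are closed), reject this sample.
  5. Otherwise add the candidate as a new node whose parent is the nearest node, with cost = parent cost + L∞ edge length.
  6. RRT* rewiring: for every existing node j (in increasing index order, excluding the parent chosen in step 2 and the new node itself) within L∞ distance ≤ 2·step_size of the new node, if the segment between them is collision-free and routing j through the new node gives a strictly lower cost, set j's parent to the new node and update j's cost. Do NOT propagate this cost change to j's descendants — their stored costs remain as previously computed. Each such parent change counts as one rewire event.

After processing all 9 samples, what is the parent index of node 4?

Parent of node 4: 3

1. q=(28,22) nearest=0 d=26 new=(7,5) → add node 1 parent=0 cost=5
2. q=(21,1) nearest=1 d=14 new=(12,1) → add node 2 parent=1 cost=10
3. q=(22,36) nearest=1 d=31 new=(12,10) → add node 3 parent=1 cost=10
4. q=(11,15) nearest=3 d=5 new=(11,15) → add node 4 parent=3 cost=15
5. q=(13,3) nearest=2 d=2 new=(13,3) → add node 5 parent=2 cost=12
6. q=(7,10) nearest=1 d=5 new=(7,10) → add node 6 parent=1 cost=10
7. q=(7,39) nearest=4 d=24 new=(7,20) → add node 7 parent=4 cost=20
8. q=(16,17) nearest=4 d=5 new=(16,17) → add node 8 parent=4 cost=20
9. q=(14,22) nearest=8 d=5 new=(14,22) → add node 9 parent=8 cost=25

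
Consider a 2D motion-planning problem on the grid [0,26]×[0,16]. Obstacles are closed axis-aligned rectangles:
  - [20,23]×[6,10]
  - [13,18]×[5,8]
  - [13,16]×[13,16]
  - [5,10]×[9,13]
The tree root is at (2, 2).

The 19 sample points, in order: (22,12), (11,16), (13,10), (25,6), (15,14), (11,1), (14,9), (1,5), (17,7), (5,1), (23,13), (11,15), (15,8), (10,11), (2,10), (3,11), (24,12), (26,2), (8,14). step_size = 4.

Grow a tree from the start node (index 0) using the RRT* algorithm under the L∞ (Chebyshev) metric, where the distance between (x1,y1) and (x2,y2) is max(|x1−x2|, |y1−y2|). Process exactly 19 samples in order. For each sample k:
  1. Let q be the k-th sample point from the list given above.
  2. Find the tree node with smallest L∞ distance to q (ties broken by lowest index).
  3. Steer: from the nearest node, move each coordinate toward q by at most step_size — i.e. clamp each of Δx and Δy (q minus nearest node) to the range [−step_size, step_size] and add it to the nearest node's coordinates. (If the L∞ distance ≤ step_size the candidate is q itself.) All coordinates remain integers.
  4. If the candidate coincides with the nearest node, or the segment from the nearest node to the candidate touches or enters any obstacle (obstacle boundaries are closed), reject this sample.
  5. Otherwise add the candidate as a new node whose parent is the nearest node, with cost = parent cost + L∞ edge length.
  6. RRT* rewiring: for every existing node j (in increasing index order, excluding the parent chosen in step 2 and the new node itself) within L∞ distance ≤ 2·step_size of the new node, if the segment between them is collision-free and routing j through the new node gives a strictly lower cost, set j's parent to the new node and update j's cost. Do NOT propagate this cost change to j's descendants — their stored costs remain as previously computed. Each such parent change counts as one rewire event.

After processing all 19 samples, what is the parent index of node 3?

Parent of node 3: 2

1. q=(22,12) nearest=0 d=20 new=(6,6) → add node 1 parent=0 cost=4
2. q=(11,16) nearest=1 d=10 new=(10,10) → blocked by [5,10]×[9,13], reject
3. q=(13,10) nearest=1 d=7 new=(10,10) → blocked by [5,10]×[9,13], reject
4. q=(25,6) nearest=1 d=19 new=(10,6) → add node 2 parent=1 cost=8
5. q=(15,14) nearest=2 d=8 new=(14,10) → add node 3 parent=2 cost=12
6. q=(11,1) nearest=1 d=5 new=(10,2) → add node 4 parent=1 cost=8
7. q=(14,9) nearest=3 d=1 new=(14,9) → add node 5 parent=3 cost=13
8. q=(1,5) nearest=0 d=3 new=(1,5) → add node 6 parent=0 cost=3
9. q=(17,7) nearest=3 d=3 new=(17,7) → blocked by [13,18]×[5,8], reject
10. q=(5,1) nearest=0 d=3 new=(5,1) → add node 7 parent=0 cost=3
11. q=(23,13) nearest=3 d=9 new=(18,13) → add node 8 parent=3 cost=16
12. q=(11,15) nearest=3 d=5 new=(11,14) → add node 9 parent=3 cost=16
13. q=(15,8) nearest=5 d=1 new=(15,8) → blocked by [13,18]×[5,8], reject
14. q=(10,11) nearest=9 d=3 new=(10,11) → blocked by [5,10]×[9,13], reject
15. q=(2,10) nearest=1 d=4 new=(2,10) → add node 10 parent=1 cost=8
16. q=(3,11) nearest=10 d=1 new=(3,11) → add node 11 parent=10 cost=9
17. q=(24,12) nearest=8 d=6 new=(22,12) → add node 12 parent=8 cost=20
18. q=(26,2) nearest=12 d=10 new=(26,8) → add node 13 parent=12 cost=24
19. q=(8,14) nearest=9 d=3 new=(8,14) → add node 14 parent=9 cost=19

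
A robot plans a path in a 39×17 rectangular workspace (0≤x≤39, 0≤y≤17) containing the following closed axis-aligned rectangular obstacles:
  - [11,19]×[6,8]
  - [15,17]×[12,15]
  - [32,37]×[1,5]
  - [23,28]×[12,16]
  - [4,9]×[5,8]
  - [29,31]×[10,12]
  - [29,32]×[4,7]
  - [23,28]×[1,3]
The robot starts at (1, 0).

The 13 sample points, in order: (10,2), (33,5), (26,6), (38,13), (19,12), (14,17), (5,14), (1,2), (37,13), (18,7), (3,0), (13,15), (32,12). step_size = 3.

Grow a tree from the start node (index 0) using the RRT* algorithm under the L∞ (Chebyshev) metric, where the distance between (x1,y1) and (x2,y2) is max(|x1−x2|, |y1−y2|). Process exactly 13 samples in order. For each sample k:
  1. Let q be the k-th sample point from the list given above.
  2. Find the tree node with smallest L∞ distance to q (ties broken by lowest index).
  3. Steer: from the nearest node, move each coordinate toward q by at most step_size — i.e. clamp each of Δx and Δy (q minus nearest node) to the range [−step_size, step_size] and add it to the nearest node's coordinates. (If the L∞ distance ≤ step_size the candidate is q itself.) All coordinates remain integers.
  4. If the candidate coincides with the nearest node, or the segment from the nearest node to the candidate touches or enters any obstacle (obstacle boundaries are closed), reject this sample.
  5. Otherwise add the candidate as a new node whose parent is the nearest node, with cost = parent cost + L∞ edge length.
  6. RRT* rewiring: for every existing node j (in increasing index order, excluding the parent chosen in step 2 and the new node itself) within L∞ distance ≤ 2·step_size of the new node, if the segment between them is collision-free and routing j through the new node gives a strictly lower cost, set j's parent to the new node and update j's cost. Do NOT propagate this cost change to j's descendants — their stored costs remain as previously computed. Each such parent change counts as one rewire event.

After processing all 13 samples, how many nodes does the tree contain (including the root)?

1. q=(10,2) nearest=0 d=9 new=(4,2) → add node 1 parent=0 cost=3
2. q=(33,5) nearest=1 d=29 new=(7,5) → blocked by [4,9]×[5,8], reject
3. q=(26,6) nearest=1 d=22 new=(7,5) → blocked by [4,9]×[5,8], reject
4. q=(38,13) nearest=1 d=34 new=(7,5) → blocked by [4,9]×[5,8], reject
5. q=(19,12) nearest=1 d=15 new=(7,5) → blocked by [4,9]×[5,8], reject
6. q=(14,17) nearest=1 d=15 new=(7,5) → blocked by [4,9]×[5,8], reject
7. q=(5,14) nearest=1 d=12 new=(5,5) → blocked by [4,9]×[5,8], reject
8. q=(1,2) nearest=0 d=2 new=(1,2) → add node 2 parent=0 cost=2
9. q=(37,13) nearest=1 d=33 new=(7,5) → blocked by [4,9]×[5,8], reject
10. q=(18,7) nearest=1 d=14 new=(7,5) → blocked by [4,9]×[5,8], reject
11. q=(3,0) nearest=0 d=2 new=(3,0) → add node 3 parent=0 cost=2
12. q=(13,15) nearest=1 d=13 new=(7,5) → blocked by [4,9]×[5,8], reject
13. q=(32,12) nearest=1 d=28 new=(7,5) → blocked by [4,9]×[5,8], reject

Node count: 4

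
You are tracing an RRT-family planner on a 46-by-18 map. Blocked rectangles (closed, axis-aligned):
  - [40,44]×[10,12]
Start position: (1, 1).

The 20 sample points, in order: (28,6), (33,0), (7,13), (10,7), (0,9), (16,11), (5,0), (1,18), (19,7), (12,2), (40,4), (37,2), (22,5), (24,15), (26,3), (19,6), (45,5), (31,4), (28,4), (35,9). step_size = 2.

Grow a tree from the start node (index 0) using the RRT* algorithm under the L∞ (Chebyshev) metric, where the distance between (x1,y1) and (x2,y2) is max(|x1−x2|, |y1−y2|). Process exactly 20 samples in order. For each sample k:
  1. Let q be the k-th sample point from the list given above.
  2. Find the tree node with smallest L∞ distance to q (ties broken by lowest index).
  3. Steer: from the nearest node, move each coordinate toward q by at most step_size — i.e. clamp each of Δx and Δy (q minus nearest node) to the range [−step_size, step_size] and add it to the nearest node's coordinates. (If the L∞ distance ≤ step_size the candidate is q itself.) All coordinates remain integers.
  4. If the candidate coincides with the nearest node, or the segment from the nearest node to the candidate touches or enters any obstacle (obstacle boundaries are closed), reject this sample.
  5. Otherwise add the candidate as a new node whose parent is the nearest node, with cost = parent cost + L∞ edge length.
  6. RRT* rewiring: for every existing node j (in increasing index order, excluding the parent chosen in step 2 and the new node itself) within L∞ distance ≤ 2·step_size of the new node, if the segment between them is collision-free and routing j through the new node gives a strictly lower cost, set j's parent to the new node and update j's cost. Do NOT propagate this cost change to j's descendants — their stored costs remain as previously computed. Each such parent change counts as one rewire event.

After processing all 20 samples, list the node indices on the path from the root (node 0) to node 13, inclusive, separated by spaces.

Path: 0 1 3 4 6 9 11 12 13

1. q=(28,6) nearest=0 d=27 new=(3,3) → add node 1 parent=0 cost=2
2. q=(33,0) nearest=1 d=30 new=(5,1) → add node 2 parent=1 cost=4
3. q=(7,13) nearest=1 d=10 new=(5,5) → add node 3 parent=1 cost=4
4. q=(10,7) nearest=3 d=5 new=(7,7) → add node 4 parent=3 cost=6
5. q=(0,9) nearest=3 d=5 new=(3,7) → add node 5 parent=3 cost=6
6. q=(16,11) nearest=4 d=9 new=(9,9) → add node 6 parent=4 cost=8
7. q=(5,0) nearest=2 d=1 new=(5,0) → add node 7 parent=2 cost=5
8. q=(1,18) nearest=6 d=9 new=(7,11) → add node 8 parent=6 cost=10
9. q=(19,7) nearest=6 d=10 new=(11,7) → add node 9 parent=6 cost=10
10. q=(12,2) nearest=4 d=5 new=(9,5) → add node 10 parent=4 cost=8
11. q=(40,4) nearest=9 d=29 new=(13,5) → add node 11 parent=9 cost=12
12. q=(37,2) nearest=11 d=24 new=(15,3) → add node 12 parent=11 cost=14
13. q=(22,5) nearest=12 d=7 new=(17,5) → add node 13 parent=12 cost=16
14. q=(24,15) nearest=13 d=10 new=(19,7) → add node 14 parent=13 cost=18
15. q=(26,3) nearest=14 d=7 new=(21,5) → add node 15 parent=14 cost=20
16. q=(19,6) nearest=14 d=1 new=(19,6) → add node 16 parent=14 cost=19
17. q=(45,5) nearest=15 d=24 new=(23,5) → add node 17 parent=15 cost=22
18. q=(31,4) nearest=17 d=8 new=(25,4) → add node 18 parent=17 cost=24
19. q=(28,4) nearest=18 d=3 new=(27,4) → add node 19 parent=18 cost=26
20. q=(35,9) nearest=19 d=8 new=(29,6) → add node 20 parent=19 cost=28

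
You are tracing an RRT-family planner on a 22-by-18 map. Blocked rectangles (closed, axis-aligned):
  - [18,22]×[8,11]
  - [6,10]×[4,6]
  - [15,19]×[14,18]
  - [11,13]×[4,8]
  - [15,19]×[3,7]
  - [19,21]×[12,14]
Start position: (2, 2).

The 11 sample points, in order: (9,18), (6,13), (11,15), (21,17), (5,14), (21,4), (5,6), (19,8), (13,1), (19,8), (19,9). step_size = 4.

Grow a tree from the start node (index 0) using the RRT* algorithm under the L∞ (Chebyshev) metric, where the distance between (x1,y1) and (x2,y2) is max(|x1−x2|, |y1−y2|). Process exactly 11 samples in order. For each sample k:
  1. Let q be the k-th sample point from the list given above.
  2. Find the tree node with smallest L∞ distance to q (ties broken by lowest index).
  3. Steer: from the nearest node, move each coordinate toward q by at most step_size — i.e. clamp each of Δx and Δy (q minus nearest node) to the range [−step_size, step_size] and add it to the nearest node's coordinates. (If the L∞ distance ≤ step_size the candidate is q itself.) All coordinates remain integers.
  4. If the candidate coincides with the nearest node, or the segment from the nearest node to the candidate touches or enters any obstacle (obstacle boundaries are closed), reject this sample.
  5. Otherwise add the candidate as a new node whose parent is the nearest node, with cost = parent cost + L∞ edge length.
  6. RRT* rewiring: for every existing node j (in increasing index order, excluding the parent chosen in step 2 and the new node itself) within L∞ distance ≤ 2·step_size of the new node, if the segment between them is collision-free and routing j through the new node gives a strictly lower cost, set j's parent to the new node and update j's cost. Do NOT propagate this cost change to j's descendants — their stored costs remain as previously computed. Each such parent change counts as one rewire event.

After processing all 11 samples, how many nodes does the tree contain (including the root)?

1. q=(9,18) nearest=0 d=16 new=(6,6) → blocked by [6,10]×[4,6], reject
2. q=(6,13) nearest=0 d=11 new=(6,6) → blocked by [6,10]×[4,6], reject
3. q=(11,15) nearest=0 d=13 new=(6,6) → blocked by [6,10]×[4,6], reject
4. q=(21,17) nearest=0 d=19 new=(6,6) → blocked by [6,10]×[4,6], reject
5. q=(5,14) nearest=0 d=12 new=(5,6) → add node 1 parent=0 cost=4
6. q=(21,4) nearest=1 d=16 new=(9,4) → blocked by [6,10]×[4,6], reject
7. q=(5,6) nearest=1 d=0 → coincident, reject
8. q=(19,8) nearest=1 d=14 new=(9,8) → add node 2 parent=1 cost=8
9. q=(13,1) nearest=2 d=7 new=(13,4) → blocked by [11,13]×[4,8], reject
10. q=(19,8) nearest=2 d=10 new=(13,8) → blocked by [11,13]×[4,8], reject
11. q=(19,9) nearest=2 d=10 new=(13,9) → add node 3 parent=2 cost=12

Node count: 4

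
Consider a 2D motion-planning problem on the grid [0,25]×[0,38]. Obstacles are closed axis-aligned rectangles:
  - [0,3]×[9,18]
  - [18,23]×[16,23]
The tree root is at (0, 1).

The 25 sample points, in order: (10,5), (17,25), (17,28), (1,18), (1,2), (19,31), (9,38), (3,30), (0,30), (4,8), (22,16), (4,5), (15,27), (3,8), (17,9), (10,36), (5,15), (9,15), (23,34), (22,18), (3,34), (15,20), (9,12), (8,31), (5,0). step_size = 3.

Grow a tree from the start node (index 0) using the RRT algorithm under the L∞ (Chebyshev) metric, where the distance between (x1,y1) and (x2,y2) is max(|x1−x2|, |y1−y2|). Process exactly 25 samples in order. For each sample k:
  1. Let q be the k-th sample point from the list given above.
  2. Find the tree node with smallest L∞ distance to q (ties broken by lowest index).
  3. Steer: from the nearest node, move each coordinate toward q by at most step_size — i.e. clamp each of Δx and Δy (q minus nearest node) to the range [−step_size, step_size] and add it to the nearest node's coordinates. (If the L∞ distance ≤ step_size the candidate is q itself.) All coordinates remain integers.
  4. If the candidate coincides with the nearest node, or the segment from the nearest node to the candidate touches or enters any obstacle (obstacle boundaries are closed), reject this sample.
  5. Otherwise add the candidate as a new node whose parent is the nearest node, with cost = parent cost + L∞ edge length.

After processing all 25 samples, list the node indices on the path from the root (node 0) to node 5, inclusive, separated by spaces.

1. q=(10,5) nearest=0 d=10 new=(3,4) → add node 1 parent=0 cost=3
2. q=(17,25) nearest=1 d=21 new=(6,7) → add node 2 parent=1 cost=6
3. q=(17,28) nearest=2 d=21 new=(9,10) → add node 3 parent=2 cost=9
4. q=(1,18) nearest=3 d=8 new=(6,13) → add node 4 parent=3 cost=12
5. q=(1,2) nearest=0 d=1 new=(1,2) → add node 5 parent=0 cost=1
6. q=(19,31) nearest=4 d=18 new=(9,16) → add node 6 parent=4 cost=15
7. q=(9,38) nearest=6 d=22 new=(9,19) → add node 7 parent=6 cost=18
8. q=(3,30) nearest=7 d=11 new=(6,22) → add node 8 parent=7 cost=21
9. q=(0,30) nearest=8 d=8 new=(3,25) → add node 9 parent=8 cost=24
10. q=(4,8) nearest=2 d=2 new=(4,8) → add node 10 parent=2 cost=8
11. q=(22,16) nearest=3 d=13 new=(12,13) → add node 11 parent=3 cost=12
12. q=(4,5) nearest=1 d=1 new=(4,5) → add node 12 parent=1 cost=4
13. q=(15,27) nearest=7 d=8 new=(12,22) → add node 13 parent=7 cost=21
14. q=(3,8) nearest=10 d=1 new=(3,8) → add node 14 parent=10 cost=9
15. q=(17,9) nearest=11 d=5 new=(15,10) → add node 15 parent=11 cost=15
16. q=(10,36) nearest=9 d=11 new=(6,28) → add node 16 parent=9 cost=27
17. q=(5,15) nearest=4 d=2 new=(5,15) → add node 17 parent=4 cost=14
18. q=(9,15) nearest=6 d=1 new=(9,15) → add node 18 parent=6 cost=16
19. q=(23,34) nearest=13 d=12 new=(15,25) → add node 19 parent=13 cost=24
20. q=(22,18) nearest=19 d=7 new=(18,22) → blocked by [18,23]×[16,23], reject
21. q=(3,34) nearest=16 d=6 new=(3,31) → add node 20 parent=16 cost=30
22. q=(15,20) nearest=13 d=3 new=(15,20) → add node 21 parent=13 cost=24
23. q=(9,12) nearest=3 d=2 new=(9,12) → add node 22 parent=3 cost=11
24. q=(8,31) nearest=16 d=3 new=(8,31) → add node 23 parent=16 cost=30
25. q=(5,0) nearest=1 d=4 new=(5,1) → add node 24 parent=1 cost=6

Path: 0 5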